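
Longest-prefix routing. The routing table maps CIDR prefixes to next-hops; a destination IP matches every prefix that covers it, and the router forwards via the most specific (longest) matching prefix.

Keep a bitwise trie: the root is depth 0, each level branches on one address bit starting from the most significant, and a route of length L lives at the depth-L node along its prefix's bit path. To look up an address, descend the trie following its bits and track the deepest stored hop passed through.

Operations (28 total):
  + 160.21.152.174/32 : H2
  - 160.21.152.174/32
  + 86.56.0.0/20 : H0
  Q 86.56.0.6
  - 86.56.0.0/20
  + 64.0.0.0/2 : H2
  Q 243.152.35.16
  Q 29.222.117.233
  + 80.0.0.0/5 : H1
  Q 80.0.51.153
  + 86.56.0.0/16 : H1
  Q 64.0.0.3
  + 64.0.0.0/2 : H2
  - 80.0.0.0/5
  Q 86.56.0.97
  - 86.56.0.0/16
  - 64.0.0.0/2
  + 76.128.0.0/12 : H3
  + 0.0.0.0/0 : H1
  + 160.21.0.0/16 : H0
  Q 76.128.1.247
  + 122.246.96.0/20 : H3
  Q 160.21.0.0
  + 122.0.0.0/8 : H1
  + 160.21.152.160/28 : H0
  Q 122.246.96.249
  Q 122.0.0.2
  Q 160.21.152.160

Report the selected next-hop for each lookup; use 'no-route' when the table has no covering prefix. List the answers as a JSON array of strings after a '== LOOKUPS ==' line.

Apply in order:
  + 160.21.152.174/32 (H2) depth=32
  - 160.21.152.174/32 clear@32
  + 86.56.0.0/20 (H0) depth=20
  lookup 86.56.0.6: bits 01010110001110000000 walk d0:-→d1:-→d2:-→d3:-→d4:-→d5:-→d6:-→d7:-→d8:-→d9:-→d10:-→d11:-→d12:-→d13:-→d14:-→d15:-→d16:-→d17:-→d18:-→d19:-→d20:H0 -> H0
  - 86.56.0.0/20 clear@20
  + 64.0.0.0/2 (H2) depth=2
  lookup 243.152.35.16: bits 1 walk d0:-→d1:- -> no-route
  lookup 29.222.117.233: bits 0 walk d0:-→d1:- -> no-route
  + 80.0.0.0/5 (H1) depth=5
  lookup 80.0.51.153: bits 01010 walk d0:-→d1:-→d2:H2→d3:-→d4:-→d5:H1 -> H1
  + 86.56.0.0/16 (H1) depth=16
  lookup 64.0.0.3: bits 010 walk d0:-→d1:-→d2:H2→d3:- -> H2
  + 64.0.0.0/2 (H2) depth=2
  - 80.0.0.0/5 clear@5
  lookup 86.56.0.97: bits 01010110001110000000 walk d0:-→d1:-→d2:H2→d3:-→d4:-→d5:-→d6:-→d7:-→d8:-→d9:-→d10:-→d11:-→d12:-→d13:-→d14:-→d15:-→d16:H1→d17:-→d18:-→d19:-→d20:- -> H1
  - 86.56.0.0/16 clear@16
  - 64.0.0.0/2 clear@2
  + 76.128.0.0/12 (H3) depth=12
  + 0.0.0.0/0 (H1) depth=0
  + 160.21.0.0/16 (H0) depth=16
  lookup 76.128.1.247: bits 010011001000 walk d0:H1→d1:-→d2:-→d3:-→d4:-→d5:-→d6:-→d7:-→d8:-→d9:-→d10:-→d11:-→d12:H3 -> H3
  + 122.246.96.0/20 (H3) depth=20
  lookup 160.21.0.0: bits 1010000000010101 walk d0:H1→d1:-→d2:-→d3:-→d4:-→d5:-→d6:-→d7:-→d8:-→d9:-→d10:-→d11:-→d12:-→d13:-→d14:-→d15:-→d16:H0 -> H0
  + 122.0.0.0/8 (H1) depth=8
  + 160.21.152.160/28 (H0) depth=28
  lookup 122.246.96.249: bits 01111010111101100110 walk d0:H1→d1:-→d2:-→d3:-→d4:-→d5:-→d6:-→d7:-→d8:H1→d9:-→d10:-→d11:-→d12:-→d13:-→d14:-→d15:-→d16:-→d17:-→d18:-→d19:-→d20:H3 -> H3
  lookup 122.0.0.2: bits 01111010 walk d0:H1→d1:-→d2:-→d3:-→d4:-→d5:-→d6:-→d7:-→d8:H1 -> H1
  lookup 160.21.152.160: bits 1010000000010101100110001010 walk d0:H1→d1:-→d2:-→d3:-→d4:-→d5:-→d6:-→d7:-→d8:-→d9:-→d10:-→d11:-→d12:-→d13:-→d14:-→d15:-→d16:H0→d17:-→d18:-→d19:-→d20:-→d21:-→d22:-→d23:-→d24:-→d25:-→d26:-→d27:-→d28:H0 -> H0

== LOOKUPS ==
["H0","no-route","no-route","H1","H2","H1","H3","H0","H3","H1","H0"]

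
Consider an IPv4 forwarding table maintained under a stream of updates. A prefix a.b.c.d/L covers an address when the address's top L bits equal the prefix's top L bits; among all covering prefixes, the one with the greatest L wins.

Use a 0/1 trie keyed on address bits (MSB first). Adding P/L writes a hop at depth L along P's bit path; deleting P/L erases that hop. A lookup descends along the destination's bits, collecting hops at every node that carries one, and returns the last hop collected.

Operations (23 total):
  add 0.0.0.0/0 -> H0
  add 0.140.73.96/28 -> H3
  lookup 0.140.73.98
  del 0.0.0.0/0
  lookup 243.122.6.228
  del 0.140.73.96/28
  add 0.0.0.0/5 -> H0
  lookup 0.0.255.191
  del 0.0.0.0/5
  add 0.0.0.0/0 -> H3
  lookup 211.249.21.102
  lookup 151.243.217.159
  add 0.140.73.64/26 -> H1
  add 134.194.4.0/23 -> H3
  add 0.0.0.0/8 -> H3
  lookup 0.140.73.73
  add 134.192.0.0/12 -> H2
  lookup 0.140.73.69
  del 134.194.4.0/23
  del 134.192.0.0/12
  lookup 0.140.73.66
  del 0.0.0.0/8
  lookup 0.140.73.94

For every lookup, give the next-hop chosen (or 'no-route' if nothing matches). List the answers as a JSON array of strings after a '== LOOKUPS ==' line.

Apply in order:
  add 0.0.0.0/0 -> H0 at depth 0
  add 0.140.73.96/28 -> H3 at depth 28
  ? 0.140.73.98  path d0:H0→d1:-→d2:-→d3:-→d4:-→d5:-→d6:-→d7:-→d8:-→d9:-→d10:-→d11:-→d12:-→d13:-→d14:-→d15:-→d16:-→d17:-→d18:-→d19:-→d20:-→d21:-→d22:-→d23:-→d24:-→d25:-→d26:-→d27:-→d28:H3  best=H3
  - 0.0.0.0/0 clear@0
  ? 243.122.6.228  path d0:-  best=no-route
  - 0.140.73.96/28 clear@28
  add 0.0.0.0/5 -> H0 at depth 5
  ? 0.0.255.191  path d0:-→d1:-→d2:-→d3:-→d4:-→d5:H0→d6:-→d7:-→d8:-  best=H0
  - 0.0.0.0/5 clear@5
  add 0.0.0.0/0 -> H3 at depth 0
  ? 211.249.21.102  path d0:H3  best=H3
  ? 151.243.217.159  path d0:H3  best=H3
  add 0.140.73.64/26 -> H1 at depth 26
  add 134.194.4.0/23 -> H3 at depth 23
  add 0.0.0.0/8 -> H3 at depth 8
  ? 0.140.73.73  path d0:H3→d1:-→d2:-→d3:-→d4:-→d5:-→d6:-→d7:-→d8:H3→d9:-→d10:-→d11:-→d12:-→d13:-→d14:-→d15:-→d16:-→d17:-→d18:-→d19:-→d20:-→d21:-→d22:-→d23:-→d24:-→d25:-→d26:H1  best=H1
  add 134.192.0.0/12 -> H2 at depth 12
  ? 0.140.73.69  path d0:H3→d1:-→d2:-→d3:-→d4:-→d5:-→d6:-→d7:-→d8:H3→d9:-→d10:-→d11:-→d12:-→d13:-→d14:-→d15:-→d16:-→d17:-→d18:-→d19:-→d20:-→d21:-→d22:-→d23:-→d24:-→d25:-→d26:H1  best=H1
  - 134.194.4.0/23 clear@23
  - 134.192.0.0/12 clear@12
  ? 0.140.73.66  path d0:H3→d1:-→d2:-→d3:-→d4:-→d5:-→d6:-→d7:-→d8:H3→d9:-→d10:-→d11:-→d12:-→d13:-→d14:-→d15:-→d16:-→d17:-→d18:-→d19:-→d20:-→d21:-→d22:-→d23:-→d24:-→d25:-→d26:H1  best=H1
  - 0.0.0.0/8 clear@8
  ? 0.140.73.94  path d0:H3→d1:-→d2:-→d3:-→d4:-→d5:-→d6:-→d7:-→d8:-→d9:-→d10:-→d11:-→d12:-→d13:-→d14:-→d15:-→d16:-→d17:-→d18:-→d19:-→d20:-→d21:-→d22:-→d23:-→d24:-→d25:-→d26:H1  best=H1

== LOOKUPS ==
["H3","no-route","H0","H3","H3","H1","H1","H1","H1"]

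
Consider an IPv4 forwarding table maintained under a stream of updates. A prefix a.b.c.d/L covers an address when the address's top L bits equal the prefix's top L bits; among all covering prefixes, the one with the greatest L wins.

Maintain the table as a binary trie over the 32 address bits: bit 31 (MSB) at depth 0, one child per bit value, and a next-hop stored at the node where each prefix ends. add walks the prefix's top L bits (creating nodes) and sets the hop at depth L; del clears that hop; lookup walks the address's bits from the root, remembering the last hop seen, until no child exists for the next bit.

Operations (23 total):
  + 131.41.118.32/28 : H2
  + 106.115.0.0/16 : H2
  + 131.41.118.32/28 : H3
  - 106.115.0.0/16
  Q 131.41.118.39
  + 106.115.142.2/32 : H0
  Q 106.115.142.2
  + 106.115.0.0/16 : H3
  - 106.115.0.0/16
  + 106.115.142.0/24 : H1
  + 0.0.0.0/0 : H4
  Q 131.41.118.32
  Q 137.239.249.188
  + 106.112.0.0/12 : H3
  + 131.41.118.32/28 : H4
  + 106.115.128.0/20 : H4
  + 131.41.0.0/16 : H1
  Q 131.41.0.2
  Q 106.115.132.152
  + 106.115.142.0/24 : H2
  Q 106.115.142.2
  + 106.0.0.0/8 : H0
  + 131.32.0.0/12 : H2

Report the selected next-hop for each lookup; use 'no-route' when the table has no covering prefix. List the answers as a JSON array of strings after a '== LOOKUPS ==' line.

Apply in order:
  + 131.41.118.32/28 (H2) depth=28
  + 106.115.0.0/16 (H2) depth=16
  + 131.41.118.32/28 (H3) depth=28
  del 106.115.0.0/16 (clear depth 16)
  lookup 131.41.118.39: bits 1000001100101001011101100010 walk d0:-→d1:-→d2:-→d3:-→d4:-→d5:-→d6:-→d7:-→d8:-→d9:-→d10:-→d11:-→d12:-→d13:-→d14:-→d15:-→d16:-→d17:-→d18:-→d19:-→d20:-→d21:-→d22:-→d23:-→d24:-→d25:-→d26:-→d27:-→d28:H3 -> H3
  + 106.115.142.2/32 (H0) depth=32
  lookup 106.115.142.2: bits 01101010011100111000111000000010 walk d0:-→d1:-→d2:-→d3:-→d4:-→d5:-→d6:-→d7:-→d8:-→d9:-→d10:-→d11:-→d12:-→d13:-→d14:-→d15:-→d16:-→d17:-→d18:-→d19:-→d20:-→d21:-→d22:-→d23:-→d24:-→d25:-→d26:-→d27:-→d28:-→d29:-→d30:-→d31:-→d32:H0 -> H0
  + 106.115.0.0/16 (H3) depth=16
  del 106.115.0.0/16 (clear depth 16)
  + 106.115.142.0/24 (H1) depth=24
  + 0.0.0.0/0 (H4) depth=0
  lookup 131.41.118.32: bits 1000001100101001011101100010 walk d0:H4→d1:-→d2:-→d3:-→d4:-→d5:-→d6:-→d7:-→d8:-→d9:-→d10:-→d11:-→d12:-→d13:-→d14:-→d15:-→d16:-→d17:-→d18:-→d19:-→d20:-→d21:-→d22:-→d23:-→d24:-→d25:-→d26:-→d27:-→d28:H3 -> H3
  lookup 137.239.249.188: bits 1000 walk d0:H4→d1:-→d2:-→d3:-→d4:- -> H4
  + 106.112.0.0/12 (H3) depth=12
  + 131.41.118.32/28 (H4) depth=28
  + 106.115.128.0/20 (H4) depth=20
  + 131.41.0.0/16 (H1) depth=16
  lookup 131.41.0.2: bits 10000011001010010 walk d0:H4→d1:-→d2:-→d3:-→d4:-→d5:-→d6:-→d7:-→d8:-→d9:-→d10:-→d11:-→d12:-→d13:-→d14:-→d15:-→d16:H1→d17:- -> H1
  lookup 106.115.132.152: bits 01101010011100111000 walk d0:H4→d1:-→d2:-→d3:-→d4:-→d5:-→d6:-→d7:-→d8:-→d9:-→d10:-→d11:-→d12:H3→d13:-→d14:-→d15:-→d16:-→d17:-→d18:-→d19:-→d20:H4 -> H4
  + 106.115.142.0/24 (H2) depth=24
  lookup 106.115.142.2: bits 01101010011100111000111000000010 walk d0:H4→d1:-→d2:-→d3:-→d4:-→d5:-→d6:-→d7:-→d8:-→d9:-→d10:-→d11:-→d12:H3→d13:-→d14:-→d15:-→d16:-→d17:-→d18:-→d19:-→d20:H4→d21:-→d22:-→d23:-→d24:H2→d25:-→d26:-→d27:-→d28:-→d29:-→d30:-→d31:-→d32:H0 -> H0
  + 106.0.0.0/8 (H0) depth=8
  + 131.32.0.0/12 (H2) depth=12

== LOOKUPS ==
["H3","H0","H3","H4","H1","H4","H0"]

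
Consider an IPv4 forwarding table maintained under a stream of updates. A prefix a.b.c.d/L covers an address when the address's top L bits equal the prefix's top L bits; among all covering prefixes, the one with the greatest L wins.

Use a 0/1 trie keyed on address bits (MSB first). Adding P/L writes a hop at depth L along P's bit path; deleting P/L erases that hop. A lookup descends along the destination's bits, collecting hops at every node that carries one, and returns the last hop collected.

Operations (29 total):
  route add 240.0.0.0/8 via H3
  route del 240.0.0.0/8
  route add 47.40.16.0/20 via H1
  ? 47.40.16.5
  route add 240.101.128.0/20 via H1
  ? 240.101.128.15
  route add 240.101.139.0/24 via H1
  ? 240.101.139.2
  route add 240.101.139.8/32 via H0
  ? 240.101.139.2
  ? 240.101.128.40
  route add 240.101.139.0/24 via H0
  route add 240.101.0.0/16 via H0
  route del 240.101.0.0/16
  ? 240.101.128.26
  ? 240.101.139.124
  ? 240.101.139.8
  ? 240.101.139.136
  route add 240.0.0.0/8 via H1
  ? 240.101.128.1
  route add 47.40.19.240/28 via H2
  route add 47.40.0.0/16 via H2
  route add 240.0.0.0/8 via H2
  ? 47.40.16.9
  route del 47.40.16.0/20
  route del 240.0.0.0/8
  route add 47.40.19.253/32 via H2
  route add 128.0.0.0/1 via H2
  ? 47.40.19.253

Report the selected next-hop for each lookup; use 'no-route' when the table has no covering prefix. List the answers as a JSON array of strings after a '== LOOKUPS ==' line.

Process each operation:
  + 240.0.0.0/8 (H3) depth=8
  del 240.0.0.0/8 (clear depth 8)
  + 47.40.16.0/20 (H1) depth=20
  lookup 47.40.16.5: bits 00101111001010000001 walk d0:-→d1:-→d2:-→d3:-→d4:-→d5:-→d6:-→d7:-→d8:-→d9:-→d10:-→d11:-→d12:-→d13:-→d14:-→d15:-→d16:-→d17:-→d18:-→d19:-→d20:H1 -> H1
  + 240.101.128.0/20 (H1) depth=20
  lookup 240.101.128.15: bits 11110000011001011000 walk d0:-→d1:-→d2:-→d3:-→d4:-→d5:-→d6:-→d7:-→d8:-→d9:-→d10:-→d11:-→d12:-→d13:-→d14:-→d15:-→d16:-→d17:-→d18:-→d19:-→d20:H1 -> H1
  + 240.101.139.0/24 (H1) depth=24
  lookup 240.101.139.2: bits 111100000110010110001011 walk d0:-→d1:-→d2:-→d3:-→d4:-→d5:-→d6:-→d7:-→d8:-→d9:-→d10:-→d11:-→d12:-→d13:-→d14:-→d15:-→d16:-→d17:-→d18:-→d19:-→d20:H1→d21:-→d22:-→d23:-→d24:H1 -> H1
  + 240.101.139.8/32 (H0) depth=32
  lookup 240.101.139.2: bits 1111000001100101100010110000 walk d0:-→d1:-→d2:-→d3:-→d4:-→d5:-→d6:-→d7:-→d8:-→d9:-→d10:-→d11:-→d12:-→d13:-→d14:-→d15:-→d16:-→d17:-→d18:-→d19:-→d20:H1→d21:-→d22:-→d23:-→d24:H1→d25:-→d26:-→d27:-→d28:- -> H1
  lookup 240.101.128.40: bits 11110000011001011000 walk d0:-→d1:-→d2:-→d3:-→d4:-→d5:-→d6:-→d7:-→d8:-→d9:-→d10:-→d11:-→d12:-→d13:-→d14:-→d15:-→d16:-→d17:-→d18:-→d19:-→d20:H1 -> H1
  + 240.101.139.0/24 (H0) depth=24
  + 240.101.0.0/16 (H0) depth=16
  del 240.101.0.0/16 (clear depth 16)
  lookup 240.101.128.26: bits 11110000011001011000 walk d0:-→d1:-→d2:-→d3:-→d4:-→d5:-→d6:-→d7:-→d8:-→d9:-→d10:-→d11:-→d12:-→d13:-→d14:-→d15:-→d16:-→d17:-→d18:-→d19:-→d20:H1 -> H1
  lookup 240.101.139.124: bits 1111000001100101100010110 walk d0:-→d1:-→d2:-→d3:-→d4:-→d5:-→d6:-→d7:-→d8:-→d9:-→d10:-→d11:-→d12:-→d13:-→d14:-→d15:-→d16:-→d17:-→d18:-→d19:-→d20:H1→d21:-→d22:-→d23:-→d24:H0→d25:- -> H0
  lookup 240.101.139.8: bits 11110000011001011000101100001000 walk d0:-→d1:-→d2:-→d3:-→d4:-→d5:-→d6:-→d7:-→d8:-→d9:-→d10:-→d11:-→d12:-→d13:-→d14:-→d15:-→d16:-→d17:-→d18:-→d19:-→d20:H1→d21:-→d22:-→d23:-→d24:H0→d25:-→d26:-→d27:-→d28:-→d29:-→d30:-→d31:-→d32:H0 -> H0
  lookup 240.101.139.136: bits 111100000110010110001011 walk d0:-→d1:-→d2:-→d3:-→d4:-→d5:-→d6:-→d7:-→d8:-→d9:-→d10:-→d11:-→d12:-→d13:-→d14:-→d15:-→d16:-→d17:-→d18:-→d19:-→d20:H1→d21:-→d22:-→d23:-→d24:H0 -> H0
  + 240.0.0.0/8 (H1) depth=8
  lookup 240.101.128.1: bits 11110000011001011000 walk d0:-→d1:-→d2:-→d3:-→d4:-→d5:-→d6:-→d7:-→d8:H1→d9:-→d10:-→d11:-→d12:-→d13:-→d14:-→d15:-→d16:-→d17:-→d18:-→d19:-→d20:H1 -> H1
  + 47.40.19.240/28 (H2) depth=28
  + 47.40.0.0/16 (H2) depth=16
  + 240.0.0.0/8 (H2) depth=8
  lookup 47.40.16.9: bits 0010111100101000000100 walk d0:-→d1:-→d2:-→d3:-→d4:-→d5:-→d6:-→d7:-→d8:-→d9:-→d10:-→d11:-→d12:-→d13:-→d14:-→d15:-→d16:H2→d17:-→d18:-→d19:-→d20:H1→d21:-→d22:- -> H1
  del 47.40.16.0/20 (clear depth 20)
  del 240.0.0.0/8 (clear depth 8)
  + 47.40.19.253/32 (H2) depth=32
  + 128.0.0.0/1 (H2) depth=1
  lookup 47.40.19.253: bits 00101111001010000001001111111101 walk d0:-→d1:-→d2:-→d3:-→d4:-→d5:-→d6:-→d7:-→d8:-→d9:-→d10:-→d11:-→d12:-→d13:-→d14:-→d15:-→d16:H2→d17:-→d18:-→d19:-→d20:-→d21:-→d22:-→d23:-→d24:-→d25:-→d26:-→d27:-→d28:H2→d29:-→d30:-→d31:-→d32:H2 -> H2

== LOOKUPS ==
["H1","H1","H1","H1","H1","H1","H0","H0","H0","H1","H1","H2"]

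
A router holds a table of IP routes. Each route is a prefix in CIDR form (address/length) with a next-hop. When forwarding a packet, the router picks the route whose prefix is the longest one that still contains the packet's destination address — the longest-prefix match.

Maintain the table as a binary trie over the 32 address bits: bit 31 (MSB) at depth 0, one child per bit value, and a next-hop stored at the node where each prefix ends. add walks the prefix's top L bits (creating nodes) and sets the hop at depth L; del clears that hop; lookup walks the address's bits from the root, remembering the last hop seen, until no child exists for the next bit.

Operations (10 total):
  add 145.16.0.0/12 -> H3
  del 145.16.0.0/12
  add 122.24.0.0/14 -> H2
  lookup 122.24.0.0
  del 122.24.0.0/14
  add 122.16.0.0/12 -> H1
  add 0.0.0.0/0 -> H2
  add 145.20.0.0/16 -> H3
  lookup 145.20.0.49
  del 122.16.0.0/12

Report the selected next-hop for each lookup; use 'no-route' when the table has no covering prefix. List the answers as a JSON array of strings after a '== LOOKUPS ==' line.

Trace:
  + 145.16.0.0/12 (H3) depth=12
  del 145.16.0.0/12 (clear depth 12)
  + 122.24.0.0/14 (H2) depth=14
  Q 122.24.0.0: descend 01111010000110 ; hops seen [H2] ; pick H2
  del 122.24.0.0/14 (clear depth 14)
  + 122.16.0.0/12 (H1) depth=12
  + 0.0.0.0/0 (H2) depth=0
  + 145.20.0.0/16 (H3) depth=16
  Q 145.20.0.49: descend 1001000100010100 ; hops seen [H2,H3] ; pick H3
  del 122.16.0.0/12 (clear depth 12)

== LOOKUPS ==
["H2","H3"]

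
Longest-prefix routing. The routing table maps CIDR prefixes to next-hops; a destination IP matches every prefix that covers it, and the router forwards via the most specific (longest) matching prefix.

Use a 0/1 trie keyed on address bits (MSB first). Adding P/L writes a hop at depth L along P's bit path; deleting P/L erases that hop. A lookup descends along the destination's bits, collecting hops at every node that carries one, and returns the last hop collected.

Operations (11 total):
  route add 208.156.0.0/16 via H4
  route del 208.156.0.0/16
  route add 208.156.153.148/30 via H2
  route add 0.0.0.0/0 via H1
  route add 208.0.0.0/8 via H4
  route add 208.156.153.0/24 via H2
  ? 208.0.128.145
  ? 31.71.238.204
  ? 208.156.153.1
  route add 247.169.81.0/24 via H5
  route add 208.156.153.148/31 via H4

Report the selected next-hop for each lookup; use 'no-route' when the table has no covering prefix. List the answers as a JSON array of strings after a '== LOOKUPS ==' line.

Process each operation:
  + 208.156.0.0/16 (H4) depth=16
  - 208.156.0.0/16 clear@16
  + 208.156.153.148/30 (H2) depth=30
  + 0.0.0.0/0 (H1) depth=0
  + 208.0.0.0/8 (H4) depth=8
  + 208.156.153.0/24 (H2) depth=24
  ? 208.0.128.145  path d0:H1→d1:-→d2:-→d3:-→d4:-→d5:-→d6:-→d7:-→d8:H4  best=H4
  ? 31.71.238.204  path d0:H1  best=H1
  ? 208.156.153.1  path d0:H1→d1:-→d2:-→d3:-→d4:-→d5:-→d6:-→d7:-→d8:H4→d9:-→d10:-→d11:-→d12:-→d13:-→d14:-→d15:-→d16:-→d17:-→d18:-→d19:-→d20:-→d21:-→d22:-→d23:-→d24:H2  best=H2
  + 247.169.81.0/24 (H5) depth=24
  + 208.156.153.148/31 (H4) depth=31

== LOOKUPS ==
["H4","H1","H2"]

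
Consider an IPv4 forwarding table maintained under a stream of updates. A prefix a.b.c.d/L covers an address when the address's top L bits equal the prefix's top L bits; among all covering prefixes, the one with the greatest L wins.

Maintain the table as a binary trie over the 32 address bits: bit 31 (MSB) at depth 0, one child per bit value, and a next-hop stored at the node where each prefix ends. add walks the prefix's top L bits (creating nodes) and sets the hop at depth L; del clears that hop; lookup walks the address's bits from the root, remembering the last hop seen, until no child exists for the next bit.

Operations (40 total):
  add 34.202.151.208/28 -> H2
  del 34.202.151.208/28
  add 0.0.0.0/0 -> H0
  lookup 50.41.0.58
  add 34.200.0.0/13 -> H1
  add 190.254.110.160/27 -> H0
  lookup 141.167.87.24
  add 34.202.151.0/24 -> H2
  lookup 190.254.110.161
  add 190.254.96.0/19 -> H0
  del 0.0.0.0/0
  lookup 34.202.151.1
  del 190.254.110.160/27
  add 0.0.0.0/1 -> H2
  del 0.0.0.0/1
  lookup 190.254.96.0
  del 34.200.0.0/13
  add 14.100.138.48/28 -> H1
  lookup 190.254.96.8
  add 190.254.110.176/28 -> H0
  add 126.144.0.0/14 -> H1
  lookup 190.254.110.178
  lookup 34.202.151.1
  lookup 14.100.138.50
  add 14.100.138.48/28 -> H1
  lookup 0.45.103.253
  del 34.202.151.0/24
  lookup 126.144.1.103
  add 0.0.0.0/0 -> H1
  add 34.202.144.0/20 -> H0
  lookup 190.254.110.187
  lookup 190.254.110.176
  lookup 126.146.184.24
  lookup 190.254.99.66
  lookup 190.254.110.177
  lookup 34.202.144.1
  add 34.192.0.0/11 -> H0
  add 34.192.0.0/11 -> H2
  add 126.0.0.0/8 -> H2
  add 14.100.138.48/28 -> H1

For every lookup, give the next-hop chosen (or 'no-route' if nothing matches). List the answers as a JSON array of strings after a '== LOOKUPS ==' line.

Trace:
  + 34.202.151.208/28 (H2) depth=28
  del 34.202.151.208/28 (clear depth 28)
  + 0.0.0.0/0 (H0) depth=0
  Q 50.41.0.58: descend 001 ; hops seen [H0] ; pick H0
  + 34.200.0.0/13 (H1) depth=13
  + 190.254.110.160/27 (H0) depth=27
  Q 141.167.87.24: descend 10 ; hops seen [H0] ; pick H0
  + 34.202.151.0/24 (H2) depth=24
  Q 190.254.110.161: descend 101111101111111001101110101 ; hops seen [H0,H0] ; pick H0
  + 190.254.96.0/19 (H0) depth=19
  del 0.0.0.0/0 (clear depth 0)
  Q 34.202.151.1: descend 001000101100101010010111 ; hops seen [H1,H2] ; pick H2
  del 190.254.110.160/27 (clear depth 27)
  + 0.0.0.0/1 (H2) depth=1
  del 0.0.0.0/1 (clear depth 1)
  Q 190.254.96.0: descend 10111110111111100110 ; hops seen [H0] ; pick H0
  del 34.200.0.0/13 (clear depth 13)
  + 14.100.138.48/28 (H1) depth=28
  Q 190.254.96.8: descend 10111110111111100110 ; hops seen [H0] ; pick H0
  + 190.254.110.176/28 (H0) depth=28
  + 126.144.0.0/14 (H1) depth=14
  Q 190.254.110.178: descend 1011111011111110011011101011 ; hops seen [H0,H0] ; pick H0
  Q 34.202.151.1: descend 001000101100101010010111 ; hops seen [H2] ; pick H2
  Q 14.100.138.50: descend 0000111001100100100010100011 ; hops seen [H1] ; pick H1
  + 14.100.138.48/28 (H1) depth=28
  Q 0.45.103.253: descend 0000 ; hops seen [∅] ; pick no-route
  del 34.202.151.0/24 (clear depth 24)
  Q 126.144.1.103: descend 01111110100100 ; hops seen [H1] ; pick H1
  + 0.0.0.0/0 (H1) depth=0
  + 34.202.144.0/20 (H0) depth=20
  Q 190.254.110.187: descend 1011111011111110011011101011 ; hops seen [H1,H0,H0] ; pick H0
  Q 190.254.110.176: descend 1011111011111110011011101011 ; hops seen [H1,H0,H0] ; pick H0
  Q 126.146.184.24: descend 01111110100100 ; hops seen [H1,H1] ; pick H1
  Q 190.254.99.66: descend 10111110111111100110 ; hops seen [H1,H0] ; pick H0
  Q 190.254.110.177: descend 1011111011111110011011101011 ; hops seen [H1,H0,H0] ; pick H0
  Q 34.202.144.1: descend 001000101100101010010 ; hops seen [H1,H0] ; pick H0
  + 34.192.0.0/11 (H0) depth=11
  + 34.192.0.0/11 (H2) depth=11
  + 126.0.0.0/8 (H2) depth=8
  + 14.100.138.48/28 (H1) depth=28

== LOOKUPS ==
["H0","H0","H0","H2","H0","H0","H0","H2","H1","no-route","H1","H0","H0","H1","H0","H0","H0"]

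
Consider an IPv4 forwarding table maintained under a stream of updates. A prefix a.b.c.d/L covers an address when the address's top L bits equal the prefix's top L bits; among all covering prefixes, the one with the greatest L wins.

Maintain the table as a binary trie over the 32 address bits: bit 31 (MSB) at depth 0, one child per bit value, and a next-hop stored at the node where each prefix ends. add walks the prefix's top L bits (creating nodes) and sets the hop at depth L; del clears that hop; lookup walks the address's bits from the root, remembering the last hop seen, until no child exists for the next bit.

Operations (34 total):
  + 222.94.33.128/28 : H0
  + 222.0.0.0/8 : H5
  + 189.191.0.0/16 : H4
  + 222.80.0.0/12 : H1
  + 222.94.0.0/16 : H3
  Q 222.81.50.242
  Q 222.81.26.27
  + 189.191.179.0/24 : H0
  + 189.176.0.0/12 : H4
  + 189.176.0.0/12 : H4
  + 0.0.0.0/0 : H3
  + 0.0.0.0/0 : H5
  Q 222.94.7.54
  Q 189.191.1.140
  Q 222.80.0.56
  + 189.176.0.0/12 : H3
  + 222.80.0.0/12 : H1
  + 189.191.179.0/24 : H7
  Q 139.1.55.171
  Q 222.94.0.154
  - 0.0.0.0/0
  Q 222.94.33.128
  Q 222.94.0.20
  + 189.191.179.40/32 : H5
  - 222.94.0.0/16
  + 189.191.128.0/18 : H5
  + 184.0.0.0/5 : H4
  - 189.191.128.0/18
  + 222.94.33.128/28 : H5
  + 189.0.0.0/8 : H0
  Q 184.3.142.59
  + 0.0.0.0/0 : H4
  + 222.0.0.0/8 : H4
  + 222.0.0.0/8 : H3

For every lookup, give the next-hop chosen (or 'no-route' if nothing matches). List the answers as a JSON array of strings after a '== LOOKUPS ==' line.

Apply in order:
  add 222.94.33.128/28 -> H0 at depth 28
  add 222.0.0.0/8 -> H5 at depth 8
  add 189.191.0.0/16 -> H4 at depth 16
  add 222.80.0.0/12 -> H1 at depth 12
  add 222.94.0.0/16 -> H3 at depth 16
  ? 222.81.50.242  path d0:-→d1:-→d2:-→d3:-→d4:-→d5:-→d6:-→d7:-→d8:H5→d9:-→d10:-→d11:-→d12:H1  best=H1
  ? 222.81.26.27  path d0:-→d1:-→d2:-→d3:-→d4:-→d5:-→d6:-→d7:-→d8:H5→d9:-→d10:-→d11:-→d12:H1  best=H1
  add 189.191.179.0/24 -> H0 at depth 24
  add 189.176.0.0/12 -> H4 at depth 12
  add 189.176.0.0/12 -> H4 at depth 12
  add 0.0.0.0/0 -> H3 at depth 0
  add 0.0.0.0/0 -> H5 at depth 0
  ? 222.94.7.54  path d0:H5→d1:-→d2:-→d3:-→d4:-→d5:-→d6:-→d7:-→d8:H5→d9:-→d10:-→d11:-→d12:H1→d13:-→d14:-→d15:-→d16:H3→d17:-→d18:-  best=H3
  ? 189.191.1.140  path d0:H5→d1:-→d2:-→d3:-→d4:-→d5:-→d6:-→d7:-→d8:-→d9:-→d10:-→d11:-→d12:H4→d13:-→d14:-→d15:-→d16:H4  best=H4
  ? 222.80.0.56  path d0:H5→d1:-→d2:-→d3:-→d4:-→d5:-→d6:-→d7:-→d8:H5→d9:-→d10:-→d11:-→d12:H1  best=H1
  add 189.176.0.0/12 -> H3 at depth 12
  add 222.80.0.0/12 -> H1 at depth 12
  add 189.191.179.0/24 -> H7 at depth 24
  ? 139.1.55.171  path d0:H5→d1:-→d2:-  best=H5
  ? 222.94.0.154  path d0:H5→d1:-→d2:-→d3:-→d4:-→d5:-→d6:-→d7:-→d8:H5→d9:-→d10:-→d11:-→d12:H1→d13:-→d14:-→d15:-→d16:H3→d17:-→d18:-  best=H3
  - 0.0.0.0/0 clear@0
  ? 222.94.33.128  path d0:-→d1:-→d2:-→d3:-→d4:-→d5:-→d6:-→d7:-→d8:H5→d9:-→d10:-→d11:-→d12:H1→d13:-→d14:-→d15:-→d16:H3→d17:-→d18:-→d19:-→d20:-→d21:-→d22:-→d23:-→d24:-→d25:-→d26:-→d27:-→d28:H0  best=H0
  ? 222.94.0.20  path d0:-→d1:-→d2:-→d3:-→d4:-→d5:-→d6:-→d7:-→d8:H5→d9:-→d10:-→d11:-→d12:H1→d13:-→d14:-→d15:-→d16:H3→d17:-→d18:-  best=H3
  add 189.191.179.40/32 -> H5 at depth 32
  - 222.94.0.0/16 clear@16
  add 189.191.128.0/18 -> H5 at depth 18
  add 184.0.0.0/5 -> H4 at depth 5
  - 189.191.128.0/18 clear@18
  add 222.94.33.128/28 -> H5 at depth 28
  add 189.0.0.0/8 -> H0 at depth 8
  ? 184.3.142.59  path d0:-→d1:-→d2:-→d3:-→d4:-→d5:H4  best=H4
  add 0.0.0.0/0 -> H4 at depth 0
  add 222.0.0.0/8 -> H4 at depth 8
  add 222.0.0.0/8 -> H3 at depth 8

== LOOKUPS ==
["H1","H1","H3","H4","H1","H5","H3","H0","H3","H4"]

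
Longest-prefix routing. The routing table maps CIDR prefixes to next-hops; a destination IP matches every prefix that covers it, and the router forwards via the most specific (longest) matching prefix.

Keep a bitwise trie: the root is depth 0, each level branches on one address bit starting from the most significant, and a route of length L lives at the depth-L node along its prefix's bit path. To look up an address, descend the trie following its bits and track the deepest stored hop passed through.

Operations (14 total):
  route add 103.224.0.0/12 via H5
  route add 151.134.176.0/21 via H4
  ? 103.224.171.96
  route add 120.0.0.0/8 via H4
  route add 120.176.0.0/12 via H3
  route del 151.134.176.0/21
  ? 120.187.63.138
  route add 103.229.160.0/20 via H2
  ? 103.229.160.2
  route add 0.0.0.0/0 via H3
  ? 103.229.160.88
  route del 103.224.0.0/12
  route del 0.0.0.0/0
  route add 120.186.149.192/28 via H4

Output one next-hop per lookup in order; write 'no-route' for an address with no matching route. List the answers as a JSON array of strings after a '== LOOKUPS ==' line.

Trace:
  add 103.224.0.0/12 -> H5 at depth 12
  add 151.134.176.0/21 -> H4 at depth 21
  lookup 103.224.171.96: bits 011001111110 walk d0:-→d1:-→d2:-→d3:-→d4:-→d5:-→d6:-→d7:-→d8:-→d9:-→d10:-→d11:-→d12:H5 -> H5
  add 120.0.0.0/8 -> H4 at depth 8
  add 120.176.0.0/12 -> H3 at depth 12
  - 151.134.176.0/21 clear@21
  lookup 120.187.63.138: bits 011110001011 walk d0:-→d1:-→d2:-→d3:-→d4:-→d5:-→d6:-→d7:-→d8:H4→d9:-→d10:-→d11:-→d12:H3 -> H3
  add 103.229.160.0/20 -> H2 at depth 20
  lookup 103.229.160.2: bits 01100111111001011010 walk d0:-→d1:-→d2:-→d3:-→d4:-→d5:-→d6:-→d7:-→d8:-→d9:-→d10:-→d11:-→d12:H5→d13:-→d14:-→d15:-→d16:-→d17:-→d18:-→d19:-→d20:H2 -> H2
  add 0.0.0.0/0 -> H3 at depth 0
  lookup 103.229.160.88: bits 01100111111001011010 walk d0:H3→d1:-→d2:-→d3:-→d4:-→d5:-→d6:-→d7:-→d8:-→d9:-→d10:-→d11:-→d12:H5→d13:-→d14:-→d15:-→d16:-→d17:-→d18:-→d19:-→d20:H2 -> H2
  - 103.224.0.0/12 clear@12
  - 0.0.0.0/0 clear@0
  add 120.186.149.192/28 -> H4 at depth 28

== LOOKUPS ==
["H5","H3","H2","H2"]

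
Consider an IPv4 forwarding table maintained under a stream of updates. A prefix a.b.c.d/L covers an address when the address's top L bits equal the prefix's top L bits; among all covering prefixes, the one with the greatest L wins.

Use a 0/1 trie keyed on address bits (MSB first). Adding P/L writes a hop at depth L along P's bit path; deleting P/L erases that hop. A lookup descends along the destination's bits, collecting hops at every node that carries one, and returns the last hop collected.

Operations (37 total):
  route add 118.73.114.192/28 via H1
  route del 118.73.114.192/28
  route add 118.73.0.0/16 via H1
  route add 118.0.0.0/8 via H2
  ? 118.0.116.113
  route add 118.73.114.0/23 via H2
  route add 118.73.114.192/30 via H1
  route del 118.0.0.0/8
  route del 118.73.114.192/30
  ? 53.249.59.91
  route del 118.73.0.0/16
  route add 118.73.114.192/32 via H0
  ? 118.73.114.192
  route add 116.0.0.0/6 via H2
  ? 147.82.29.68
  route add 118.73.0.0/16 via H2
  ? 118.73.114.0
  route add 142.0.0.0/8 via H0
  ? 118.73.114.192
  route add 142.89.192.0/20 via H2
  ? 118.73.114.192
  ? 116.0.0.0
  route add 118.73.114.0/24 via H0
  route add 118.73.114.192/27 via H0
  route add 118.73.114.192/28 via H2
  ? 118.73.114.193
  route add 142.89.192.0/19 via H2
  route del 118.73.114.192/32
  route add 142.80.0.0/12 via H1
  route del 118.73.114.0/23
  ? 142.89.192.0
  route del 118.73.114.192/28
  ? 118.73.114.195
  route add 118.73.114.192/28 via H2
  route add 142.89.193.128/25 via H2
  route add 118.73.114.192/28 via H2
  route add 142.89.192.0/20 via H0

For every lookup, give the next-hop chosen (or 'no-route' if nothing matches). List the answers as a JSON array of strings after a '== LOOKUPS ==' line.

Apply in order:
  add 118.73.114.192/28 -> H1 at depth 28
  del 118.73.114.192/28 (clear depth 28)
  add 118.73.0.0/16 -> H1 at depth 16
  add 118.0.0.0/8 -> H2 at depth 8
  Q 118.0.116.113: descend 011101100 ; hops seen [H2] ; pick H2
  add 118.73.114.0/23 -> H2 at depth 23
  add 118.73.114.192/30 -> H1 at depth 30
  del 118.0.0.0/8 (clear depth 8)
  del 118.73.114.192/30 (clear depth 30)
  Q 53.249.59.91: descend 0 ; hops seen [∅] ; pick no-route
  del 118.73.0.0/16 (clear depth 16)
  add 118.73.114.192/32 -> H0 at depth 32
  Q 118.73.114.192: descend 01110110010010010111001011000000 ; hops seen [H2,H0] ; pick H0
  add 116.0.0.0/6 -> H2 at depth 6
  Q 147.82.29.68: descend ε ; hops seen [∅] ; pick no-route
  add 118.73.0.0/16 -> H2 at depth 16
  Q 118.73.114.0: descend 011101100100100101110010 ; hops seen [H2,H2,H2] ; pick H2
  add 142.0.0.0/8 -> H0 at depth 8
  Q 118.73.114.192: descend 01110110010010010111001011000000 ; hops seen [H2,H2,H2,H0] ; pick H0
  add 142.89.192.0/20 -> H2 at depth 20
  Q 118.73.114.192: descend 01110110010010010111001011000000 ; hops seen [H2,H2,H2,H0] ; pick H0
  Q 116.0.0.0: descend 011101 ; hops seen [H2] ; pick H2
  add 118.73.114.0/24 -> H0 at depth 24
  add 118.73.114.192/27 -> H0 at depth 27
  add 118.73.114.192/28 -> H2 at depth 28
  Q 118.73.114.193: descend 0111011001001001011100101100000 ; hops seen [H2,H2,H2,H0,H0,H2] ; pick H2
  add 142.89.192.0/19 -> H2 at depth 19
  del 118.73.114.192/32 (clear depth 32)
  add 142.80.0.0/12 -> H1 at depth 12
  del 118.73.114.0/23 (clear depth 23)
  Q 142.89.192.0: descend 10001110010110011100 ; hops seen [H0,H1,H2,H2] ; pick H2
  del 118.73.114.192/28 (clear depth 28)
  Q 118.73.114.195: descend 011101100100100101110010110000 ; hops seen [H2,H2,H0,H0] ; pick H0
  add 118.73.114.192/28 -> H2 at depth 28
  add 142.89.193.128/25 -> H2 at depth 25
  add 118.73.114.192/28 -> H2 at depth 28
  add 142.89.192.0/20 -> H0 at depth 20

== LOOKUPS ==
["H2","no-route","H0","no-route","H2","H0","H0","H2","H2","H2","H0"]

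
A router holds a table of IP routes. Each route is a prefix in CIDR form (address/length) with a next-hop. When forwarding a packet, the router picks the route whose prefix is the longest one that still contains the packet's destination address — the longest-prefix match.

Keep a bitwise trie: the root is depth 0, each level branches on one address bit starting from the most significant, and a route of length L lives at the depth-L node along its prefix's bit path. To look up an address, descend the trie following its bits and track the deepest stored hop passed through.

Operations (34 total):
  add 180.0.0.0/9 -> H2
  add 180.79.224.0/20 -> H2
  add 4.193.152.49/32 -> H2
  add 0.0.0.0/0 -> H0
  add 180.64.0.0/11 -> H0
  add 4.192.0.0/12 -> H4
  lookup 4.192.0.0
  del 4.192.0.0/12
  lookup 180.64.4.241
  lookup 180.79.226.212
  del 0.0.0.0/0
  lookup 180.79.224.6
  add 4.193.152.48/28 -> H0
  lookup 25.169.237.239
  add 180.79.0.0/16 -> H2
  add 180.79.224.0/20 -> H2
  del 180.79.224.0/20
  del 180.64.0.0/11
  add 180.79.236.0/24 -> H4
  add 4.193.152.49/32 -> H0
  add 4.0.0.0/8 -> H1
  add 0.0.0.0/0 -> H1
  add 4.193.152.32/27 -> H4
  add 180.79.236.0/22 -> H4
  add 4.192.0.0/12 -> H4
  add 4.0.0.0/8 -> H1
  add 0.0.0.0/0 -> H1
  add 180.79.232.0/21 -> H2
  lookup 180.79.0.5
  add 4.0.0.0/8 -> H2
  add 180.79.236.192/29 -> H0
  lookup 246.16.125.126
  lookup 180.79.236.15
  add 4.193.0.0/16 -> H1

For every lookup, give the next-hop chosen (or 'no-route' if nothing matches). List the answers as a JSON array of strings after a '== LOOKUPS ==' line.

Process each operation:
  + 180.0.0.0/9 (H2) depth=9
  + 180.79.224.0/20 (H2) depth=20
  + 4.193.152.49/32 (H2) depth=32
  + 0.0.0.0/0 (H0) depth=0
  + 180.64.0.0/11 (H0) depth=11
  + 4.192.0.0/12 (H4) depth=12
  Q 4.192.0.0: descend 000001001100000 ; hops seen [H0,H4] ; pick H4
  - 4.192.0.0/12 clear@12
  Q 180.64.4.241: descend 101101000100 ; hops seen [H0,H2,H0] ; pick H0
  Q 180.79.226.212: descend 10110100010011111110 ; hops seen [H0,H2,H0,H2] ; pick H2
  - 0.0.0.0/0 clear@0
  Q 180.79.224.6: descend 10110100010011111110 ; hops seen [H2,H0,H2] ; pick H2
  + 4.193.152.48/28 (H0) depth=28
  Q 25.169.237.239: descend 000 ; hops seen [∅] ; pick no-route
  + 180.79.0.0/16 (H2) depth=16
  + 180.79.224.0/20 (H2) depth=20
  - 180.79.224.0/20 clear@20
  - 180.64.0.0/11 clear@11
  + 180.79.236.0/24 (H4) depth=24
  + 4.193.152.49/32 (H0) depth=32
  + 4.0.0.0/8 (H1) depth=8
  + 0.0.0.0/0 (H1) depth=0
  + 4.193.152.32/27 (H4) depth=27
  + 180.79.236.0/22 (H4) depth=22
  + 4.192.0.0/12 (H4) depth=12
  + 4.0.0.0/8 (H1) depth=8
  + 0.0.0.0/0 (H1) depth=0
  + 180.79.232.0/21 (H2) depth=21
  Q 180.79.0.5: descend 1011010001001111 ; hops seen [H1,H2,H2] ; pick H2
  + 4.0.0.0/8 (H2) depth=8
  + 180.79.236.192/29 (H0) depth=29
  Q 246.16.125.126: descend 1 ; hops seen [H1] ; pick H1
  Q 180.79.236.15: descend 101101000100111111101100 ; hops seen [H1,H2,H2,H2,H4,H4] ; pick H4
  + 4.193.0.0/16 (H1) depth=16

== LOOKUPS ==
["H4","H0","H2","H2","no-route","H2","H1","H4"]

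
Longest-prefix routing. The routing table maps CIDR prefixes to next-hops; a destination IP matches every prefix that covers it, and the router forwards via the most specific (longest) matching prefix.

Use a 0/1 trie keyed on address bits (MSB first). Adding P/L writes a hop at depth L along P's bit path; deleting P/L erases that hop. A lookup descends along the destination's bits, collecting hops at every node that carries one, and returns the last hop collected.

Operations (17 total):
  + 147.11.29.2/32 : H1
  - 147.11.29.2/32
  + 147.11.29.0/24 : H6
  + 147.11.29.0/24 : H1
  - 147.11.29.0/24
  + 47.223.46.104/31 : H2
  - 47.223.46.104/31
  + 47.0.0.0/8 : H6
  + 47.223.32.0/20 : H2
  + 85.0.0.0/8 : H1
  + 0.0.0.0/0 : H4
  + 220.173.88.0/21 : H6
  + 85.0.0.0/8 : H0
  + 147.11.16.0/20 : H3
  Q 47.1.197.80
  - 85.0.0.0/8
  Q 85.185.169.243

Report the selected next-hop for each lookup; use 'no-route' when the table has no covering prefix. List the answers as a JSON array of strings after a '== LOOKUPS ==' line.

Apply in order:
  + 147.11.29.2/32 (H1) depth=32
  - 147.11.29.2/32 clear@32
  + 147.11.29.0/24 (H6) depth=24
  + 147.11.29.0/24 (H1) depth=24
  - 147.11.29.0/24 clear@24
  + 47.223.46.104/31 (H2) depth=31
  - 47.223.46.104/31 clear@31
  + 47.0.0.0/8 (H6) depth=8
  + 47.223.32.0/20 (H2) depth=20
  + 85.0.0.0/8 (H1) depth=8
  + 0.0.0.0/0 (H4) depth=0
  + 220.173.88.0/21 (H6) depth=21
  + 85.0.0.0/8 (H0) depth=8
  + 147.11.16.0/20 (H3) depth=20
  lookup 47.1.197.80: bits 00101111 walk d0:H4→d1:-→d2:-→d3:-→d4:-→d5:-→d6:-→d7:-→d8:H6 -> H6
  - 85.0.0.0/8 clear@8
  lookup 85.185.169.243: bits 01010101 walk d0:H4→d1:-→d2:-→d3:-→d4:-→d5:-→d6:-→d7:-→d8:- -> H4

== LOOKUPS ==
["H6","H4"]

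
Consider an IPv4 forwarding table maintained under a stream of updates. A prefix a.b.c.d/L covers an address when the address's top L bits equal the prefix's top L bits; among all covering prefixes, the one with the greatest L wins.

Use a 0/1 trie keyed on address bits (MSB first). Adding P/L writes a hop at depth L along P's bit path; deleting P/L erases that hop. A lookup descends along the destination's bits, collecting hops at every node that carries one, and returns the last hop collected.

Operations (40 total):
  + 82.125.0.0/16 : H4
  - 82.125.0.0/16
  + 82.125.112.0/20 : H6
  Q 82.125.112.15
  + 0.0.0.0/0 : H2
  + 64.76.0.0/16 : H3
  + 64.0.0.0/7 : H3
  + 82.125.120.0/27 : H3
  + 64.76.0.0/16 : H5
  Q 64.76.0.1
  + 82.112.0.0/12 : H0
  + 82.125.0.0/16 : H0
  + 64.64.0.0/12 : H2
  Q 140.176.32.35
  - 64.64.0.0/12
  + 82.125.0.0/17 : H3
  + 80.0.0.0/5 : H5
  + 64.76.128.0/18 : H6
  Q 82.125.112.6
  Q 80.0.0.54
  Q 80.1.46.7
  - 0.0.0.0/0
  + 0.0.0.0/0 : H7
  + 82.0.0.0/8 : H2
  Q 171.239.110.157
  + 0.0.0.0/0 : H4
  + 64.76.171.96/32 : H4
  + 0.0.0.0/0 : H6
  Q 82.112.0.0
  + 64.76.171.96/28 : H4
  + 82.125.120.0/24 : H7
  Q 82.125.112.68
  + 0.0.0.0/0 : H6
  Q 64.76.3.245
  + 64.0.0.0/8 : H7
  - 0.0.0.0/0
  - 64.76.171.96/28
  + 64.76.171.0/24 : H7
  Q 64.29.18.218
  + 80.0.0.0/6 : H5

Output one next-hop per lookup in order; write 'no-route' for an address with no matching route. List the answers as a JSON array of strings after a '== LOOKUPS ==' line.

Apply in order:
  + 82.125.0.0/16 (H4) depth=16
  del 82.125.0.0/16 (clear depth 16)
  + 82.125.112.0/20 (H6) depth=20
  Q 82.125.112.15: descend 01010010011111010111 ; hops seen [H6] ; pick H6
  + 0.0.0.0/0 (H2) depth=0
  + 64.76.0.0/16 (H3) depth=16
  + 64.0.0.0/7 (H3) depth=7
  + 82.125.120.0/27 (H3) depth=27
  + 64.76.0.0/16 (H5) depth=16
  Q 64.76.0.1: descend 0100000001001100 ; hops seen [H2,H3,H5] ; pick H5
  + 82.112.0.0/12 (H0) depth=12
  + 82.125.0.0/16 (H0) depth=16
  + 64.64.0.0/12 (H2) depth=12
  Q 140.176.32.35: descend ε ; hops seen [H2] ; pick H2
  del 64.64.0.0/12 (clear depth 12)
  + 82.125.0.0/17 (H3) depth=17
  + 80.0.0.0/5 (H5) depth=5
  + 64.76.128.0/18 (H6) depth=18
  Q 82.125.112.6: descend 01010010011111010111 ; hops seen [H2,H5,H0,H0,H3,H6] ; pick H6
  Q 80.0.0.54: descend 010100 ; hops seen [H2,H5] ; pick H5
  Q 80.1.46.7: descend 010100 ; hops seen [H2,H5] ; pick H5
  del 0.0.0.0/0 (clear depth 0)
  + 0.0.0.0/0 (H7) depth=0
  + 82.0.0.0/8 (H2) depth=8
  Q 171.239.110.157: descend ε ; hops seen [H7] ; pick H7
  + 0.0.0.0/0 (H4) depth=0
  + 64.76.171.96/32 (H4) depth=32
  + 0.0.0.0/0 (H6) depth=0
  Q 82.112.0.0: descend 010100100111 ; hops seen [H6,H5,H2,H0] ; pick H0
  + 64.76.171.96/28 (H4) depth=28
  + 82.125.120.0/24 (H7) depth=24
  Q 82.125.112.68: descend 01010010011111010111 ; hops seen [H6,H5,H2,H0,H0,H3,H6] ; pick H6
  + 0.0.0.0/0 (H6) depth=0
  Q 64.76.3.245: descend 0100000001001100 ; hops seen [H6,H3,H5] ; pick H5
  + 64.0.0.0/8 (H7) depth=8
  del 0.0.0.0/0 (clear depth 0)
  del 64.76.171.96/28 (clear depth 28)
  + 64.76.171.0/24 (H7) depth=24
  Q 64.29.18.218: descend 010000000 ; hops seen [H3,H7] ; pick H7
  + 80.0.0.0/6 (H5) depth=6

== LOOKUPS ==
["H6","H5","H2","H6","H5","H5","H7","H0","H6","H5","H7"]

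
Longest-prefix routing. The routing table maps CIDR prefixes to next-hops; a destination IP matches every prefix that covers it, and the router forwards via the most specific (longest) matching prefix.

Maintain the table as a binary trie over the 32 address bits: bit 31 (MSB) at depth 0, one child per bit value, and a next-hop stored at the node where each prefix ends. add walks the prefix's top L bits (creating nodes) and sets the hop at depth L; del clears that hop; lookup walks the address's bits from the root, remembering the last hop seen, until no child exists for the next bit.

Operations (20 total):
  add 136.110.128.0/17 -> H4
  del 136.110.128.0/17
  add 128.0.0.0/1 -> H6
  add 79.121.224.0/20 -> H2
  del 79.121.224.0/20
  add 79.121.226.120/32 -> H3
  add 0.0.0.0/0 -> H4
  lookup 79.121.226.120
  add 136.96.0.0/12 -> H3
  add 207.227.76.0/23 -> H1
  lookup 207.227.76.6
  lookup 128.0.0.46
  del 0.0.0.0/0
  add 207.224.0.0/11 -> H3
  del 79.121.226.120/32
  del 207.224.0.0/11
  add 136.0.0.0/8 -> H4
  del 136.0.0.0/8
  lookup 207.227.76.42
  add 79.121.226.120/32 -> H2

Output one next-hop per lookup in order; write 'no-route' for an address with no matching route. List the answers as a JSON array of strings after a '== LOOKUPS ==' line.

Trace:
  add 136.110.128.0/17 -> H4 at depth 17
  - 136.110.128.0/17 clear@17
  add 128.0.0.0/1 -> H6 at depth 1
  add 79.121.224.0/20 -> H2 at depth 20
  - 79.121.224.0/20 clear@20
  add 79.121.226.120/32 -> H3 at depth 32
  add 0.0.0.0/0 -> H4 at depth 0
  Q 79.121.226.120: descend 01001111011110011110001001111000 ; hops seen [H4,H3] ; pick H3
  add 136.96.0.0/12 -> H3 at depth 12
  add 207.227.76.0/23 -> H1 at depth 23
  Q 207.227.76.6: descend 11001111111000110100110 ; hops seen [H4,H6,H1] ; pick H1
  Q 128.0.0.46: descend 1000 ; hops seen [H4,H6] ; pick H6
  - 0.0.0.0/0 clear@0
  add 207.224.0.0/11 -> H3 at depth 11
  - 79.121.226.120/32 clear@32
  - 207.224.0.0/11 clear@11
  add 136.0.0.0/8 -> H4 at depth 8
  - 136.0.0.0/8 clear@8
  Q 207.227.76.42: descend 11001111111000110100110 ; hops seen [H6,H1] ; pick H1
  add 79.121.226.120/32 -> H2 at depth 32

== LOOKUPS ==
["H3","H1","H6","H1"]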